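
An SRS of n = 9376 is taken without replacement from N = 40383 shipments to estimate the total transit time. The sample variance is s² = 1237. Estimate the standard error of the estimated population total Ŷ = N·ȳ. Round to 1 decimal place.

12853.0

Var(Ŷ) = N²·Var(ȳ) = N²·(1 − n/N)·s²/n.
f = 9376/40383 = 0.23217691; Var(ȳ) = 0.76782309·1237/9376 = 0.10130089.
Var(Ŷ) = 40383² · 0.10130089 = 1.6520014 × 10^8.
SE(Ŷ) = √(1.6520014 × 10^8) = 12853.0.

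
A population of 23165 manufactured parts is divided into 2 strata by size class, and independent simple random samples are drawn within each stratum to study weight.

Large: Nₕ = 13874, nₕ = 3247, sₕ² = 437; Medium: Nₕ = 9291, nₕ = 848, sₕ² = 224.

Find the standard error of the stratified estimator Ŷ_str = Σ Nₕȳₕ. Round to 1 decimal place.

Var(Ŷ_str) = Σₕ Nₕ²(1 − fₕ)sₕ²/nₕ.
Large: 13874²·(1 − 3247/13874)·437/3247 = 1.9843191 × 10^7.
Medium: 9291²·(1 − 848/9291)·224/848 = 2.0721034 × 10^7.
Sum = 4.0564225 × 10^7.
SE = √(4.0564225 × 10^7) = 6369.0.

6369.0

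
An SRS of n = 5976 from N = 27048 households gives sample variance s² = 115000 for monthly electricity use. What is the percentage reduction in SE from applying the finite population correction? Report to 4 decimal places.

11.7357

f = n/N = 5976/27048 = 0.22094055.
SE_no-fpc = √(s²/n) = 4.3867575; SE_fpc = √((1−f)s²/n) = 3.8719427.
Ratio = √(1−f) = 0.88264344. Reduction = 100·(1 − 0.88264344) = 11.7357%.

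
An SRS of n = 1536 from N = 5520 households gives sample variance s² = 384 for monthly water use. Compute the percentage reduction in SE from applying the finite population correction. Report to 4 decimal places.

15.0448

f = n/N = 1536/5520 = 0.27826087.
SE_no-fpc = √(s²/n) = 0.5; SE_fpc = √((1−f)s²/n) = 0.42477616.
Ratio = √(1−f) = 0.84955231. Reduction = 100·(1 − 0.84955231) = 15.0448%.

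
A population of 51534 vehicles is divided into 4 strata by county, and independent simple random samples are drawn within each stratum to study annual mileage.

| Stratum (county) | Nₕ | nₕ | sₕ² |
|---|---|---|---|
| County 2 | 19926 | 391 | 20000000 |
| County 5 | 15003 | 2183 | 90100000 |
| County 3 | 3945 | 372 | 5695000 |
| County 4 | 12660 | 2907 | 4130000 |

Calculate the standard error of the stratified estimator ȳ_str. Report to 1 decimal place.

103.1

Var(ȳ_str) = Σₕ Wₕ²(1 − fₕ)sₕ²/nₕ with Wₕ = Nₕ/N, N = 51534.
County 2: Wₕ = 0.38665735; term = 0.38665735²·(1 − 0.01962260)·20000000/391 = 7497.1996.
County 5: Wₕ = 0.29112819; term = 0.29112819²·(1 − 0.14550423)·90100000/2183 = 2989.1622.
County 3: Wₕ = 0.07655140; term = 0.07655140²·(1 − 0.09429658)·5695000/372 = 81.253692.
County 4: Wₕ = 0.24566306; term = 0.24566306²·(1 − 0.22962085)·4130000/2907 = 66.052498.
Sum = 10633.668.
SE = √(10633.668) = 103.1.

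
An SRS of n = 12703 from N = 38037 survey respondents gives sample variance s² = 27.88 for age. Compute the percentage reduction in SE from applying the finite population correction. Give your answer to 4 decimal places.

f = n/N = 12703/38037 = 0.33396430.
SE_no-fpc = √(s²/n) = 0.046848235; SE_fpc = √((1−f)s²/n) = 0.038233318.
Ratio = √(1−f) = 0.81611010. Reduction = 100·(1 − 0.81611010) = 18.3890%.

18.3890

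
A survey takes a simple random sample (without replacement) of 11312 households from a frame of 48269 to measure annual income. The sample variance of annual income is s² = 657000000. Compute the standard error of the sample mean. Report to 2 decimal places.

Under SRS without replacement, Var(ȳ) = (1 − f)·s²/n with f = n/N = 11312/48269 = 0.23435331.
Var(ȳ) = (1 − 0.23435331)·657000000/11312 = 0.76564669·58079.915 = 44468.695.
SE(ȳ) = √(44468.695) = 210.88.

210.88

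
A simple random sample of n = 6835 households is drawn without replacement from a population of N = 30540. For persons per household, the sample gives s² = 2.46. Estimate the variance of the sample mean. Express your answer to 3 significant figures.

Under SRS without replacement, Var(ȳ) = (1 − f)·s²/n with f = n/N = 6835/30540 = 0.22380485.
Var(ȳ) = (1 − 0.22380485)·2.46/6835 = 0.77619515·3.5991222 × 10^-4 = 2.7936212 × 10^-4.

2.79 × 10^-4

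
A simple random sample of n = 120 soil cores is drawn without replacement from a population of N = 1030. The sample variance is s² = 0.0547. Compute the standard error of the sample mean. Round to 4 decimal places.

0.0201

Under SRS without replacement, Var(ȳ) = (1 − f)·s²/n with f = n/N = 120/1030 = 0.11650485.
Var(ȳ) = (1 − 0.11650485)·0.0547/120 = 0.88349515·4.5583333 × 10^-4 = 4.0272654 × 10^-4.
SE(ȳ) = √(4.0272654 × 10^-4) = 0.0201.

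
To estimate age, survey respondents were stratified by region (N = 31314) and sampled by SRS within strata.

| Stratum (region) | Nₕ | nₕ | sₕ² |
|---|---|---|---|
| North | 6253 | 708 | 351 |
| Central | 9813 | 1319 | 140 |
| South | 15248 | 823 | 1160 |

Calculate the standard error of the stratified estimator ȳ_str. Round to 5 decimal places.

Var(ȳ_str) = Σₕ Wₕ²(1 − fₕ)sₕ²/nₕ with Wₕ = Nₕ/N, N = 31314.
North: Wₕ = 0.19968704; term = 0.19968704²·(1 − 0.11322565)·351/708 = 0.017530195.
Central: Wₕ = 0.31337421; term = 0.31337421²·(1 − 0.13441353)·140/1319 = 0.009022361.
South: Wₕ = 0.48693875; term = 0.48693875²·(1 − 0.05397429)·1160/823 = 0.31616207.
Sum = 0.34271463.
SE = √(0.34271463) = 0.58542.

0.58542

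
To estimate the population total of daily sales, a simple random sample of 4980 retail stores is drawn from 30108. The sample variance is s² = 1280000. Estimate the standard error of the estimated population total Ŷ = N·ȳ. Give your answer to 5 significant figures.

Var(Ŷ) = N²·Var(ȳ) = N²·(1 − n/N)·s²/n.
f = 4980/30108 = 0.16540454; Var(ȳ) = 0.83459546·1280000/4980 = 214.51449.
Var(Ŷ) = 30108² · 214.51449 = 1.944556 × 10^11.
SE(Ŷ) = √(1.944556 × 10^11) = 440970.

440970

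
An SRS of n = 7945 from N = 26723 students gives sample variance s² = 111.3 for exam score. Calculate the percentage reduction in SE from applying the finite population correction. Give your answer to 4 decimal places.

16.1734

f = n/N = 7945/26723 = 0.29730943.
SE_no-fpc = √(s²/n) = 0.11835882; SE_fpc = √((1−f)s²/n) = 0.099216224.
Ratio = √(1−f) = 0.83826641. Reduction = 100·(1 − 0.83826641) = 16.1734%.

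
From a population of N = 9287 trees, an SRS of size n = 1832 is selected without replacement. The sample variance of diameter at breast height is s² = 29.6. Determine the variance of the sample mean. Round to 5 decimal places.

0.01297

Under SRS without replacement, Var(ȳ) = (1 − f)·s²/n with f = n/N = 1832/9287 = 0.19726499.
Var(ȳ) = (1 − 0.19726499)·29.6/1832 = 0.80273501·0.016157205 = 0.012969954.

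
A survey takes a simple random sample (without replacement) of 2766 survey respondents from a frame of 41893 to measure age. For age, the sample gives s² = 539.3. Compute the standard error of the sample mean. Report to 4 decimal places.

0.4267

Under SRS without replacement, Var(ȳ) = (1 − f)·s²/n with f = n/N = 2766/41893 = 0.06602535.
Var(ȳ) = (1 − 0.06602535)·539.3/2766 = 0.93397465·0.19497469 = 0.18210142.
SE(ȳ) = √(0.18210142) = 0.4267.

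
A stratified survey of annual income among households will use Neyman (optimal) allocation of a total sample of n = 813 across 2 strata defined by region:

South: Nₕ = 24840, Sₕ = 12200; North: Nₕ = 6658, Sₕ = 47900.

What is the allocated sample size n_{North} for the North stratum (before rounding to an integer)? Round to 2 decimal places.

416.87

Neyman allocation: nₕ = n·NₕSₕ / Σⱼ NⱼSⱼ.
Σ NⱼSⱼ = 24840·12200 + 6658·47900 = 6.219662 × 10^8.
n_{North} = 813·6658·47900 / (6.219662 × 10^8) = 416.87.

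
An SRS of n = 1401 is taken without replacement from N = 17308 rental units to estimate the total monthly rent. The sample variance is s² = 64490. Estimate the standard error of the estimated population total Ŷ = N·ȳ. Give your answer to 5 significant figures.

112580

Var(Ŷ) = N²·Var(ȳ) = N²·(1 − n/N)·s²/n.
f = 1401/17308 = 0.08094523; Var(ȳ) = 0.91905477·64490/1401 = 42.305383.
Var(Ŷ) = 17308² · 42.305383 = 1.2673291 × 10^10.
SE(Ŷ) = √(1.2673291 × 10^10) = 112580.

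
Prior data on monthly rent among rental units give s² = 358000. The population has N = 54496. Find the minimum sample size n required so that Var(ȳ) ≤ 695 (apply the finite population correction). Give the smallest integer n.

511

Without fpc, n₀ = s²/D = 358000/695 = 515.1079.
With fpc, (1 − n/N)·s²/n ≤ D requires n ≥ n₀/(1 + n₀/N) = 515.1079/(1 + 515.1079/54496) = 510.2846.
Rounding up, n = 511.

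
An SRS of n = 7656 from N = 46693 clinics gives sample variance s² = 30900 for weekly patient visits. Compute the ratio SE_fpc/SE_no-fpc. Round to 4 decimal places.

0.9143

f = n/N = 7656/46693 = 0.16396462.
SE_no-fpc = √(s²/n) = 2.0089923; SE_fpc = √((1−f)s²/n) = 1.8369215.
Ratio = √(1−f) = 0.91434970.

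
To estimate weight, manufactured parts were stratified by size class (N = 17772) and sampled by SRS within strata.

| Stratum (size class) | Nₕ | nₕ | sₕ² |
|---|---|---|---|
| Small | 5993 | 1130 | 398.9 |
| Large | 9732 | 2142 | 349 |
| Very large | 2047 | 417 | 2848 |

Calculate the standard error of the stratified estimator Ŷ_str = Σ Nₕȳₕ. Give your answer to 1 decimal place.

Var(Ŷ_str) = Σₕ Nₕ²(1 − fₕ)sₕ²/nₕ.
Small: 5993²·(1 − 1130/5993)·398.9/1130 = 1.0288075 × 10^7.
Large: 9732²·(1 − 2142/9732)·349/2142 = 1.2035104 × 10^7.
Very large: 2047²·(1 − 417/2047)·2848/417 = 2.2788166 × 10^7.
Sum = 4.5111345 × 10^7.
SE = √(4.5111345 × 10^7) = 6716.5.

6716.5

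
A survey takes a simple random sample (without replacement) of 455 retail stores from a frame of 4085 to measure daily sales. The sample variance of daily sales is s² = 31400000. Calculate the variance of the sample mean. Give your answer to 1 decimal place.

Under SRS without replacement, Var(ȳ) = (1 − f)·s²/n with f = n/N = 455/4085 = 0.11138311.
Var(ȳ) = (1 − 0.11138311)·31400000/455 = 0.88861689·69010.989 = 61324.331.

61324.3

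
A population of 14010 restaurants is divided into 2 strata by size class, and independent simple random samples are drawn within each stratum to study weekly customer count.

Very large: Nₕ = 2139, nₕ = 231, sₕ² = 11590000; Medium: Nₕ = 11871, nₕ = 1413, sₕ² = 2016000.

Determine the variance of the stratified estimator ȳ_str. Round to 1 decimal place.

Var(ȳ_str) = Σₕ Wₕ²(1 − fₕ)sₕ²/nₕ with Wₕ = Nₕ/N, N = 14010.
Very large: Wₕ = 0.15267666; term = 0.15267666²·(1 − 0.10799439)·11590000/231 = 1043.2403.
Medium: Wₕ = 0.84732334; term = 0.84732334²·(1 − 0.11902957)·2016000/1413 = 902.4186.
Sum = 1945.6589.

1945.7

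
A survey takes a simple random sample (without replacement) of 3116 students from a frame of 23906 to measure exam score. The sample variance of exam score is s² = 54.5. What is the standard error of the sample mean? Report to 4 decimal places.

Under SRS without replacement, Var(ȳ) = (1 − f)·s²/n with f = n/N = 3116/23906 = 0.13034385.
Var(ȳ) = (1 − 0.13034385)·54.5/3116 = 0.86965615·0.017490372 = 0.01521061.
SE(ȳ) = √(0.01521061) = 0.1233.

0.1233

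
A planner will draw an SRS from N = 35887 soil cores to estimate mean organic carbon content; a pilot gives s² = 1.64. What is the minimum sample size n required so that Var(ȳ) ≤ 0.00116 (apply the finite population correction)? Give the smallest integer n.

1361

Without fpc, n₀ = s²/D = 1.64/0.00116 = 1413.7931.
With fpc, (1 − n/N)·s²/n ≤ D requires n ≥ n₀/(1 + n₀/N) = 1413.7931/(1 + 1413.7931/35887) = 1360.2068.
Rounding up, n = 1361.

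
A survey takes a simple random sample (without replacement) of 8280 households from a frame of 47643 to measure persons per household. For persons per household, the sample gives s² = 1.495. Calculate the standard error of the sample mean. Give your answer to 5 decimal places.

0.01221

Under SRS without replacement, Var(ȳ) = (1 − f)·s²/n with f = n/N = 8280/47643 = 0.17379258.
Var(ȳ) = (1 − 0.17379258)·1.495/8280 = 0.82620742·1.8055556 × 10^-4 = 1.4917634 × 10^-4.
SE(ȳ) = √(1.4917634 × 10^-4) = 0.01221.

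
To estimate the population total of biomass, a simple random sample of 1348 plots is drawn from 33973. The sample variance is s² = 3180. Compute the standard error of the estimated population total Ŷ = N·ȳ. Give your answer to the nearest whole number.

51134

Var(Ŷ) = N²·Var(ȳ) = N²·(1 − n/N)·s²/n.
f = 1348/33973 = 0.03967857; Var(ȳ) = 0.96032143·3180/1348 = 2.2654467.
Var(Ŷ) = 33973² · 2.2654467 = 2.6146987 × 10^9.
SE(Ŷ) = √(2.6146987 × 10^9) = 51134.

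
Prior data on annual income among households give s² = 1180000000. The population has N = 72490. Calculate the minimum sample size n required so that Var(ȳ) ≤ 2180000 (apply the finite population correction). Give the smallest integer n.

538

Without fpc, n₀ = s²/D = 1180000000/2180000 = 541.2844.
With fpc, (1 − n/N)·s²/n ≤ D requires n ≥ n₀/(1 + n₀/N) = 541.2844/(1 + 541.2844/72490) = 537.2726.
Rounding up, n = 538.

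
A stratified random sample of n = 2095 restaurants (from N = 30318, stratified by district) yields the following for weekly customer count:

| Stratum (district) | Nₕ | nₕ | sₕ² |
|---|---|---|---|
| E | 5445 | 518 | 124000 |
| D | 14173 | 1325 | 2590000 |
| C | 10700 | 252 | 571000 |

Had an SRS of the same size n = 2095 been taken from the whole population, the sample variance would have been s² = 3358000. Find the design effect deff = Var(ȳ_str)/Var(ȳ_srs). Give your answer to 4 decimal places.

Var(ȳ_str) = Σ Wₕ²(1−fₕ)sₕ²/nₕ with Wₕ = Nₕ/30318:
  E: (5445/30318)²·(1−518/5445)·124000/518 = 6.9866868
  D: (14173/30318)²·(1−1325/14173)·2590000/1325 = 387.2399
  C: (10700/30318)²·(1−252/10700)·571000/252 = 275.58236
  → Var(ȳ_str) = 669.80895.
Var(ȳ_srs) = (1 − 2095/30318)·3358000/2095 = 1492.1047.
deff = 669.80895 / 1492.1047 = 0.4489.

0.4489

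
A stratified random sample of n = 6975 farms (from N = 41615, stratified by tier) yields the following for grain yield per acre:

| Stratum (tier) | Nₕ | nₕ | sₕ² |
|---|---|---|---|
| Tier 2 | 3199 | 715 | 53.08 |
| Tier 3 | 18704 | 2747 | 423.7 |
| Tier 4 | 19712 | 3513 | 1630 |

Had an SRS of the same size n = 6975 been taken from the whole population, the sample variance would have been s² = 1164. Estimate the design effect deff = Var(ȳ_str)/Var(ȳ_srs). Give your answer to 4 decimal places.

Var(ȳ_str) = Σ Wₕ²(1−fₕ)sₕ²/nₕ with Wₕ = Nₕ/41615:
  Tier 2: (3199/41615)²·(1−715/3199)·53.08/715 = 3.4063628 × 10^-4
  Tier 3: (18704/41615)²·(1−2747/18704)·423.7/2747 = 0.026581883
  Tier 4: (19712/41615)²·(1−3513/19712)·1630/3513 = 0.085551682
  → Var(ȳ_str) = 0.1124742.
Var(ȳ_srs) = (1 − 6975/41615)·1164/6975 = 0.13891104.
deff = 0.1124742 / 0.13891104 = 0.8097.

0.8097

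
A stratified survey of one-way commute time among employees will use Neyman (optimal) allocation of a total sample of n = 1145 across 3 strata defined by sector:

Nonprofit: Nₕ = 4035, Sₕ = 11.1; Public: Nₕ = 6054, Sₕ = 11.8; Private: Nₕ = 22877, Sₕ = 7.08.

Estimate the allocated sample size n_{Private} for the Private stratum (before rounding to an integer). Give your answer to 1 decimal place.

666.6

Neyman allocation: nₕ = n·NₕSₕ / Σⱼ NⱼSⱼ.
Σ NⱼSⱼ = 4035·11.1 + 6054·11.8 + 22877·7.08 = 278194.86.
n_{Private} = 1145·22877·7.08 / 278194.86 = 666.6.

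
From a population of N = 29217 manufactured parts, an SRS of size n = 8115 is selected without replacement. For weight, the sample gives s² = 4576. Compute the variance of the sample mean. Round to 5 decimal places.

0.40727

Under SRS without replacement, Var(ȳ) = (1 − f)·s²/n with f = n/N = 8115/29217 = 0.27774926.
Var(ȳ) = (1 − 0.27774926)·4576/8115 = 0.72225074·0.56389402 = 0.40727288.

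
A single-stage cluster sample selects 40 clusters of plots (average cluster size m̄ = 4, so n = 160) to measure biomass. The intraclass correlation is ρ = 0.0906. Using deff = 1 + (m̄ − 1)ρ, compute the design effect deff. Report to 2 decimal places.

deff = 1 + (4 − 1)·0.0906 = 1 + 0.2718 = 1.2718.

1.27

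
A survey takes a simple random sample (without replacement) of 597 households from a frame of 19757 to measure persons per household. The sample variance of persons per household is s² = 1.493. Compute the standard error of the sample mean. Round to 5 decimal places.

Under SRS without replacement, Var(ȳ) = (1 − f)·s²/n with f = n/N = 597/19757 = 0.03021714.
Var(ȳ) = (1 − 0.03021714)·1.493/597 = 0.96978286·0.0025008375 = 0.0024252694.
SE(ȳ) = √(0.0024252694) = 0.04925.

0.04925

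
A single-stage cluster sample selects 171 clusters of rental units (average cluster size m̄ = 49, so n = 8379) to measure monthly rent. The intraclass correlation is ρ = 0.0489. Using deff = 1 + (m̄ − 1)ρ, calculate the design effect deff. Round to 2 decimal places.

deff = 1 + (49 − 1)·0.0489 = 1 + 2.3472 = 3.3472.

3.35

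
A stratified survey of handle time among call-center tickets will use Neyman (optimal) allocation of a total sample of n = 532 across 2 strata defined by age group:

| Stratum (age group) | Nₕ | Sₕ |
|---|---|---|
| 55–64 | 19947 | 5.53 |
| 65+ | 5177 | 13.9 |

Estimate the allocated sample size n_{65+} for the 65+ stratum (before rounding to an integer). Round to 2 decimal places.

Neyman allocation: nₕ = n·NₕSₕ / Σⱼ NⱼSⱼ.
Σ NⱼSⱼ = 19947·5.53 + 5177·13.9 = 182267.21.
n_{65+} = 532·5177·13.9 / 182267.21 = 210.04.

210.04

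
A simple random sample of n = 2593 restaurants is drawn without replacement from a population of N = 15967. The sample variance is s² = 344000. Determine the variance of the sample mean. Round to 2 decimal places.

111.12

Under SRS without replacement, Var(ȳ) = (1 − f)·s²/n with f = n/N = 2593/15967 = 0.16239744.
Var(ȳ) = (1 − 0.16239744)·344000/2593 = 0.83760256·132.66487 = 111.12043.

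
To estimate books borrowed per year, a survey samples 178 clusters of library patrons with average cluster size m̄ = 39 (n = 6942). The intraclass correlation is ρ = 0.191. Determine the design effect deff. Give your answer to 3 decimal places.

deff = 1 + (39 − 1)·0.191 = 1 + 7.258 = 8.258.

8.258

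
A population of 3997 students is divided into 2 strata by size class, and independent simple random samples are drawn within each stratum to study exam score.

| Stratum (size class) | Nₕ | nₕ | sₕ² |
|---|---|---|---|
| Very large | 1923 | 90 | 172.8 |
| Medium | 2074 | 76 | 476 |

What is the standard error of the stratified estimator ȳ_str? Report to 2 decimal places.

Var(ȳ_str) = Σₕ Wₕ²(1 − fₕ)sₕ²/nₕ with Wₕ = Nₕ/N, N = 3997.
Very large: Wₕ = 0.48111083; term = 0.48111083²·(1 − 0.04680187)·172.8/90 = 0.42361827.
Medium: Wₕ = 0.51888917; term = 0.51888917²·(1 − 0.03664417)·476/76 = 1.6245359.
Sum = 2.0481542.
SE = √(2.0481542) = 1.43.

1.43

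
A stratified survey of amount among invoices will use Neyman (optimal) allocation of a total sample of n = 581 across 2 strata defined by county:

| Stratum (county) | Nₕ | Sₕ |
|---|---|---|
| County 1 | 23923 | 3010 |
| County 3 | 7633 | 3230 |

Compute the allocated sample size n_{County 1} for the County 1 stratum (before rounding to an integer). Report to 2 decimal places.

432.81

Neyman allocation: nₕ = n·NₕSₕ / Σⱼ NⱼSⱼ.
Σ NⱼSⱼ = 23923·3010 + 7633·3230 = 9.666282 × 10^7.
n_{County 1} = 581·23923·3010 / (9.666282 × 10^7) = 432.81.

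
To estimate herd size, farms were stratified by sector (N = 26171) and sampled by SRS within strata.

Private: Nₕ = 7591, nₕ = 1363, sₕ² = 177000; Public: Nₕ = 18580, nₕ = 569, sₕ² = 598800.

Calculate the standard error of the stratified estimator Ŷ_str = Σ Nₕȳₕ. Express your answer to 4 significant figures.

Var(Ŷ_str) = Σₕ Nₕ²(1 − fₕ)sₕ²/nₕ.
Private: 7591²·(1 − 1363/7591)·177000/1363 = 6.1393869 × 10^9.
Public: 18580²·(1 − 569/18580)·598800/569 = 3.5217057 × 10^11.
Sum = 3.5830996 × 10^11.
SE = √(3.5830996 × 10^11) = 598600.

598600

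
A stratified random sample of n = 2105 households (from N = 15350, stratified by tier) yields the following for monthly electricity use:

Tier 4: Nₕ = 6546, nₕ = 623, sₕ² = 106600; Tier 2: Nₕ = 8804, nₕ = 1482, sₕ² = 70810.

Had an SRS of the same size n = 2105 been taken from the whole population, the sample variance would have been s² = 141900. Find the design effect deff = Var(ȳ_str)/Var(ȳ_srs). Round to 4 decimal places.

0.7088

Var(ȳ_str) = Σ Wₕ²(1−fₕ)sₕ²/nₕ with Wₕ = Nₕ/15350:
  Tier 4: (6546/15350)²·(1−623/6546)·106600/623 = 28.155947
  Tier 2: (8804/15350)²·(1−1482/8804)·70810/1482 = 13.07192
  → Var(ȳ_str) = 41.227867.
Var(ȳ_srs) = (1 − 2105/15350)·141900/2105 = 58.166627.
deff = 41.227867 / 58.166627 = 0.7088.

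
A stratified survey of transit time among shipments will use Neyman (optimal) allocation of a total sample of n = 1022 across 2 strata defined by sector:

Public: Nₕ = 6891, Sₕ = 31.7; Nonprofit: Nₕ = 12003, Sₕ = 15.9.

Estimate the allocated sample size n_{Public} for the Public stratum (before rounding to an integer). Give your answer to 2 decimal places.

Neyman allocation: nₕ = n·NₕSₕ / Σⱼ NⱼSⱼ.
Σ NⱼSⱼ = 6891·31.7 + 12003·15.9 = 409292.4.
n_{Public} = 1022·6891·31.7 / 409292.4 = 545.45.

545.45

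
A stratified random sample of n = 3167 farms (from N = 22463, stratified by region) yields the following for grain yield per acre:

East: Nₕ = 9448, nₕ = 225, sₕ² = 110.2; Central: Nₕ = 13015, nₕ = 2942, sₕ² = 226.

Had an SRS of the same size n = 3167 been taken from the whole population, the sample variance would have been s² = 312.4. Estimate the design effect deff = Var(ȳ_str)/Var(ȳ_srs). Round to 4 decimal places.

1.2337

Var(ȳ_str) = Σ Wₕ²(1−fₕ)sₕ²/nₕ with Wₕ = Nₕ/22463:
  East: (9448/22463)²·(1−225/9448)·110.2/225 = 0.084581553
  Central: (13015/22463)²·(1−2942/13015)·226/2942 = 0.019958747
  → Var(ȳ_str) = 0.1045403.
Var(ȳ_srs) = (1 − 3167/22463)·312.4/3167 = 0.084734934.
deff = 0.1045403 / 0.084734934 = 1.2337.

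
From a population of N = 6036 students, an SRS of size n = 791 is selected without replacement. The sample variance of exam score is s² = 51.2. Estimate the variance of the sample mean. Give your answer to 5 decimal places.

0.05625

Under SRS without replacement, Var(ȳ) = (1 − f)·s²/n with f = n/N = 791/6036 = 0.13104705.
Var(ȳ) = (1 − 0.13104705)·51.2/791 = 0.86895295·0.064728192 = 0.056245753.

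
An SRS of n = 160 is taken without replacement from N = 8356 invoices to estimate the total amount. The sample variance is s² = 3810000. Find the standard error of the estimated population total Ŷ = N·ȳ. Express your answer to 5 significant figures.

1.2770 × 10^6

Var(Ŷ) = N²·Var(ȳ) = N²·(1 − n/N)·s²/n.
f = 160/8356 = 0.01914792; Var(ȳ) = 0.98085208·3810000/160 = 23356.54.
Var(Ŷ) = 8356² · 23356.54 = 1.6308175 × 10^12.
SE(Ŷ) = √(1.6308175 × 10^12) = 1.2770 × 10^6.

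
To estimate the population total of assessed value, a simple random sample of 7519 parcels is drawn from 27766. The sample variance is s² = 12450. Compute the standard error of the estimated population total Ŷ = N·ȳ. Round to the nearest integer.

30510

Var(Ŷ) = N²·Var(ȳ) = N²·(1 − n/N)·s²/n.
f = 7519/27766 = 0.27079882; Var(ȳ) = 0.72920118·12450/7519 = 1.2074152.
Var(Ŷ) = 27766² · 1.2074152 = 9.3085766 × 10^8.
SE(Ŷ) = √(9.3085766 × 10^8) = 30510.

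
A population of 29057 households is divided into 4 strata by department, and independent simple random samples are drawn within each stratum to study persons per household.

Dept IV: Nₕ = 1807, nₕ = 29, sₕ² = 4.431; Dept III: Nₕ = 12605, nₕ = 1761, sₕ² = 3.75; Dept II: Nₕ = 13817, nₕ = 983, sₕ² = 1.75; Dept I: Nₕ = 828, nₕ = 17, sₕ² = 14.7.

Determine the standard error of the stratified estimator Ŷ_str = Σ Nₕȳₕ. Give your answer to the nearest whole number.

1296

Var(Ŷ_str) = Σₕ Nₕ²(1 − fₕ)sₕ²/nₕ.
Dept IV: 1807²·(1 − 29/1807)·4.431/29 = 490900.71.
Dept III: 12605²·(1 − 1761/12605)·3.75/1761 = 291074.57.
Dept II: 13817²·(1 − 983/13817)·1.75/983 = 315689.64.
Dept I: 828²·(1 − 17/828)·14.7/17 = 580656.92.
Sum = 1.6783218 × 10^6.
SE = √(1.6783218 × 10^6) = 1296.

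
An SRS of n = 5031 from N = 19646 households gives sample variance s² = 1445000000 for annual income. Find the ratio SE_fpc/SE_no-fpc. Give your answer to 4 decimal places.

0.8625

f = n/N = 5031/19646 = 0.25608266.
SE_no-fpc = √(s²/n) = 535.92839; SE_fpc = √((1−f)s²/n) = 462.24168.
Ratio = √(1−f) = 0.86250643.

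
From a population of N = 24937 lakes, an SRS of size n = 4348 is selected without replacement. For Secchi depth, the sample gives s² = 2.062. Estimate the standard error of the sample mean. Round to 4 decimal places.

0.0198

Under SRS without replacement, Var(ȳ) = (1 − f)·s²/n with f = n/N = 4348/24937 = 0.17435939.
Var(ȳ) = (1 − 0.17435939)·2.062/4348 = 0.82564061·4.7424103 × 10^-4 = 3.9155266 × 10^-4.
SE(ȳ) = √(3.9155266 × 10^-4) = 0.0198.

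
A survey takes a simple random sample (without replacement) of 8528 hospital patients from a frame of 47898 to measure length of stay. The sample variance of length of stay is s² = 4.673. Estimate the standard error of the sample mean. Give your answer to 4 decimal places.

Under SRS without replacement, Var(ȳ) = (1 − f)·s²/n with f = n/N = 8528/47898 = 0.17804501.
Var(ȳ) = (1 − 0.17804501)·4.673/8528 = 0.82195499·5.4795966 × 10^-4 = 4.5039818 × 10^-4.
SE(ȳ) = √(4.5039818 × 10^-4) = 0.0212.

0.0212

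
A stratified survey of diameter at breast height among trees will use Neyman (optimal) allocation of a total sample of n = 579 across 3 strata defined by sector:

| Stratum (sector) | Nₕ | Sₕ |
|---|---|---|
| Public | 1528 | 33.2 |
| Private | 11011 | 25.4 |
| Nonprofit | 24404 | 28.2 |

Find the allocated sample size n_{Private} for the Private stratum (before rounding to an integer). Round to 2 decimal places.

158.98

Neyman allocation: nₕ = n·NₕSₕ / Σⱼ NⱼSⱼ.
Σ NⱼSⱼ = 1528·33.2 + 11011·25.4 + 24404·28.2 = 1.0186018 × 10^6.
n_{Private} = 579·11011·25.4 / (1.0186018 × 10^6) = 158.98.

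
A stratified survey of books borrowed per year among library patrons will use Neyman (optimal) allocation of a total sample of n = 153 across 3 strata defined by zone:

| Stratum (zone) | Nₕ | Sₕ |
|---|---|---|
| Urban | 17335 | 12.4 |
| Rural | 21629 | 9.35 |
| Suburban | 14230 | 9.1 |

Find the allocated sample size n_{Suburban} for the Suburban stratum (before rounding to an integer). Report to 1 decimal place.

36.2

Neyman allocation: nₕ = n·NₕSₕ / Σⱼ NⱼSⱼ.
Σ NⱼSⱼ = 17335·12.4 + 21629·9.35 + 14230·9.1 = 546678.15.
n_{Suburban} = 153·14230·9.1 / 546678.15 = 36.2.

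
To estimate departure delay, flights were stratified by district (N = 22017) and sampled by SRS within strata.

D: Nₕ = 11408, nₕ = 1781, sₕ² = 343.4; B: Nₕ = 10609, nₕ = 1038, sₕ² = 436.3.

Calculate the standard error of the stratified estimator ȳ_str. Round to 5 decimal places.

Var(ȳ_str) = Σₕ Wₕ²(1 − fₕ)sₕ²/nₕ with Wₕ = Nₕ/N, N = 22017.
D: Wₕ = 0.51814507; term = 0.51814507²·(1 − 0.15611851)·343.4/1781 = 0.043683816.
B: Wₕ = 0.48185493; term = 0.48185493²·(1 − 0.09784146)·436.3/1038 = 0.088044725.
Sum = 0.13172854.
SE = √(0.13172854) = 0.36294.

0.36294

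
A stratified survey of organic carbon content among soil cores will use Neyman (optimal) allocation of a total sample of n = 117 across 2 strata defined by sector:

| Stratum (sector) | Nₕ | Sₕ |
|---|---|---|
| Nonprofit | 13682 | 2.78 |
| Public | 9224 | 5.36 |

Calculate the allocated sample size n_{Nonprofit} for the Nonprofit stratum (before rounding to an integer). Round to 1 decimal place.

Neyman allocation: nₕ = n·NₕSₕ / Σⱼ NⱼSⱼ.
Σ NⱼSⱼ = 13682·2.78 + 9224·5.36 = 87476.6.
n_{Nonprofit} = 117·13682·2.78 / 87476.6 = 50.9.

50.9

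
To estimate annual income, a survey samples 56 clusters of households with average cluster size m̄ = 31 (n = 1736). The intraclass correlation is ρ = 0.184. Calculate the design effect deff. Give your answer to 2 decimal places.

6.52

deff = 1 + (31 − 1)·0.184 = 1 + 5.52 = 6.52.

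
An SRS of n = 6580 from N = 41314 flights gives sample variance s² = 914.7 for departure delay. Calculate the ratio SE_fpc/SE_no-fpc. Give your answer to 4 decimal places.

f = n/N = 6580/41314 = 0.15926804.
SE_no-fpc = √(s²/n) = 0.37284334; SE_fpc = √((1−f)s²/n) = 0.34186542.
Ratio = √(1−f) = 0.91691437.

0.9169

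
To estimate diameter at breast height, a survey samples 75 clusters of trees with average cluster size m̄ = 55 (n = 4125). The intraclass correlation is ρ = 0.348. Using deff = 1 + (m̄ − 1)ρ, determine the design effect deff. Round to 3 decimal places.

19.792

deff = 1 + (55 − 1)·0.348 = 1 + 18.792 = 19.792.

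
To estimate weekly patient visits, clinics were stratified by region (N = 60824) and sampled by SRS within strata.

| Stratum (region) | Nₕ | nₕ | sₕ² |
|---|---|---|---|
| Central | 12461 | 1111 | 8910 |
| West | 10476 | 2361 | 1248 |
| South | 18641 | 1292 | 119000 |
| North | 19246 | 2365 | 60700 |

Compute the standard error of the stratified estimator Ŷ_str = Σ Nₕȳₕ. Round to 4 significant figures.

198300

Var(Ŷ_str) = Σₕ Nₕ²(1 − fₕ)sₕ²/nₕ.
Central: 12461²·(1 − 1111/12461)·8910/1111 = 1.1342594 × 10^9.
West: 10476²·(1 − 2361/10476)·1248/2361 = 4.4936849 × 10^7.
South: 18641²·(1 − 1292/18641)·119000/1292 = 2.9787092 × 10^10.
North: 19246²·(1 − 2365/19246)·60700/2365 = 8.3386587 × 10^9.
Sum = 3.9304947 × 10^10.
SE = √(3.9304947 × 10^10) = 198300.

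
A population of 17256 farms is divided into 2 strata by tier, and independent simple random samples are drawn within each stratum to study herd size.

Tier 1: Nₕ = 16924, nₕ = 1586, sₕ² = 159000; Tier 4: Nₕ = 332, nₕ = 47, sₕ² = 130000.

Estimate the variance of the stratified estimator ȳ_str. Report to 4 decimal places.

88.2737

Var(ȳ_str) = Σₕ Wₕ²(1 − fₕ)sₕ²/nₕ with Wₕ = Nₕ/N, N = 17256.
Tier 1: Wₕ = 0.98076032; term = 0.98076032²·(1 − 0.09371307)·159000/1586 = 87.394767.
Tier 4: Wₕ = 0.01923968; term = 0.01923968²·(1 − 0.14156627)·130000/47 = 0.87891763.
Sum = 88.273685.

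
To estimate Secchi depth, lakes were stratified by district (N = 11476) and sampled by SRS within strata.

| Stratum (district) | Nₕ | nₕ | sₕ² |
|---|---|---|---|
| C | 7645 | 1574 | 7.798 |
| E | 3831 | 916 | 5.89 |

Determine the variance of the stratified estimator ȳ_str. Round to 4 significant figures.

Var(ȳ_str) = Σₕ Wₕ²(1 − fₕ)sₕ²/nₕ with Wₕ = Nₕ/N, N = 11476.
C: Wₕ = 0.66617288; term = 0.66617288²·(1 − 0.20588620)·7.798/1574 = 0.0017459634.
E: Wₕ = 0.33382712; term = 0.33382712²·(1 − 0.23910206)·5.89/916 = 5.4524219 × 10^-4.
Sum = 0.0022912056.

0.002291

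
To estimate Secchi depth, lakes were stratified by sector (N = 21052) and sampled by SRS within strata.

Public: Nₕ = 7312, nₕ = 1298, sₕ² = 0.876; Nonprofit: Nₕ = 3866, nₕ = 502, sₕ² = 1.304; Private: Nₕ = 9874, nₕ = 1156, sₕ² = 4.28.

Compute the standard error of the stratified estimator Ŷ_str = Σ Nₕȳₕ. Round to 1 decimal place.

Var(Ŷ_str) = Σₕ Nₕ²(1 − fₕ)sₕ²/nₕ.
Public: 7312²·(1 − 1298/7312)·0.876/1298 = 29677.617.
Nonprofit: 3866²·(1 − 502/3866)·1.304/502 = 33782.494.
Private: 9874²·(1 − 1156/9874)·4.28/1156 = 318710.17.
Sum = 382170.28.
SE = √(382170.28) = 618.2.

618.2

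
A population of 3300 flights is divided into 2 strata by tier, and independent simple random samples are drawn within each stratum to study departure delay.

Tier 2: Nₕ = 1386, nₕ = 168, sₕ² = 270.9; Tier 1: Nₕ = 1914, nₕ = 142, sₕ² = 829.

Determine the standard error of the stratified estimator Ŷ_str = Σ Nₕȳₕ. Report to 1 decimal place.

Var(Ŷ_str) = Σₕ Nₕ²(1 − fₕ)sₕ²/nₕ.
Tier 2: 1386²·(1 − 168/1386)·270.9/168 = 2.7221386 × 10^6.
Tier 1: 1914²·(1 − 142/1914)·829/142 = 1.9800303 × 10^7.
Sum = 2.2522442 × 10^7.
SE = √(2.2522442 × 10^7) = 4745.8.

4745.8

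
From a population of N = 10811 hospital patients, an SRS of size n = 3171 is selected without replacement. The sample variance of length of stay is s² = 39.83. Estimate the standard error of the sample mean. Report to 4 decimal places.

Under SRS without replacement, Var(ȳ) = (1 − f)·s²/n with f = n/N = 3171/10811 = 0.29331237.
Var(ȳ) = (1 − 0.29331237)·39.83/3171 = 0.70668763·0.012560706 = 0.0088764959.
SE(ȳ) = √(0.0088764959) = 0.0942.

0.0942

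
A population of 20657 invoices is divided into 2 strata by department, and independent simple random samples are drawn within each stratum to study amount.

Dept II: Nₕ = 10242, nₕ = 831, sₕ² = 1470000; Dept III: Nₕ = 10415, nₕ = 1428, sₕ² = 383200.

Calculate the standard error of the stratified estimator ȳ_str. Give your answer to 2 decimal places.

21.41

Var(ȳ_str) = Σₕ Wₕ²(1 − fₕ)sₕ²/nₕ with Wₕ = Nₕ/N, N = 20657.
Dept II: Wₕ = 0.49581256; term = 0.49581256²·(1 − 0.08113650)·1470000/831 = 399.57873.
Dept III: Wₕ = 0.50418744; term = 0.50418744²·(1 − 0.13710994)·383200/1428 = 58.862243.
Sum = 458.44097.
SE = √(458.44097) = 21.41.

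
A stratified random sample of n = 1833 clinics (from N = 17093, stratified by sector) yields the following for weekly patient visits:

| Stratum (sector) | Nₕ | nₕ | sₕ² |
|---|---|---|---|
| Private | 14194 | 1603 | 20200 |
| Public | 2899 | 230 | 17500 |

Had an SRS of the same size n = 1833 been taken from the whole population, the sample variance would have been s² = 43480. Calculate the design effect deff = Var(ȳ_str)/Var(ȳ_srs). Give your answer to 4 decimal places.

Var(ȳ_str) = Σ Wₕ²(1−fₕ)sₕ²/nₕ with Wₕ = Nₕ/17093:
  Private: (14194/17093)²·(1−1603/14194)·20200/1603 = 7.7080813
  Public: (2899/17093)²·(1−230/2899)·17500/230 = 2.0149785
  → Var(ȳ_str) = 9.7230598.
Var(ȳ_srs) = (1 − 1833/17093)·43480/1833 = 21.176945.
deff = 9.7230598 / 21.176945 = 0.4591.

0.4591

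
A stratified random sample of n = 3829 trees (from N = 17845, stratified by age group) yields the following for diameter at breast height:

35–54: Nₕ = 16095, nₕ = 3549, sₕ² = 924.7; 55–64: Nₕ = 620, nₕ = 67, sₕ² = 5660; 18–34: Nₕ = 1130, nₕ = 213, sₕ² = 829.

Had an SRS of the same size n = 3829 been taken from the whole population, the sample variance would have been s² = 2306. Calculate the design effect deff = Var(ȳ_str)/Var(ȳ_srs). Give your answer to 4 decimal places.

Var(ȳ_str) = Σ Wₕ²(1−fₕ)sₕ²/nₕ with Wₕ = Nₕ/17845:
  35–54: (16095/17845)²·(1−3549/16095)·924.7/3549 = 0.16521825
  55–64: (620/17845)²·(1−67/620)·5660/67 = 0.090954742
  18–34: (1130/17845)²·(1−213/1130)·829/213 = 0.012664545
  → Var(ȳ_str) = 0.26883754.
Var(ȳ_srs) = (1 − 3829/17845)·2306/3829 = 0.47302215.
deff = 0.26883754 / 0.47302215 = 0.5683.

0.5683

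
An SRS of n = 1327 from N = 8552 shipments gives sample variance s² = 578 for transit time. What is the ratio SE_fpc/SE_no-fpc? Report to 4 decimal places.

0.9191

f = n/N = 1327/8552 = 0.15516838.
SE_no-fpc = √(s²/n) = 0.65997648; SE_fpc = √((1−f)s²/n) = 0.60661555.
Ratio = √(1−f) = 0.91914722.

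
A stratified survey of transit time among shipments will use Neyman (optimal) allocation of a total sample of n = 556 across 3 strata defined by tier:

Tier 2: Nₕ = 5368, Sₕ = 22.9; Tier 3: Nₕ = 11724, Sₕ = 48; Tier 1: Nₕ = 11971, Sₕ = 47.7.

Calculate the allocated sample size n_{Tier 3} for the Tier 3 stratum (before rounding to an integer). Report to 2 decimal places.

Neyman allocation: nₕ = n·NₕSₕ / Σⱼ NⱼSⱼ.
Σ NⱼSⱼ = 5368·22.9 + 11724·48 + 11971·47.7 = 1.2566959 × 10^6.
n_{Tier 3} = 556·11724·48 / (1.2566959 × 10^6) = 248.98.

248.98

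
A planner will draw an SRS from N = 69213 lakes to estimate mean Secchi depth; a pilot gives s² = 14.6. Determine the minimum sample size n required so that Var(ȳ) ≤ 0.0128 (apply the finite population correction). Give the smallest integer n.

1123

Without fpc, n₀ = s²/D = 14.6/0.0128 = 1140.6250.
With fpc, (1 − n/N)·s²/n ≤ D requires n ≥ n₀/(1 + n₀/N) = 1140.6250/(1 + 1140.6250/69213) = 1122.1323.
Rounding up, n = 1123.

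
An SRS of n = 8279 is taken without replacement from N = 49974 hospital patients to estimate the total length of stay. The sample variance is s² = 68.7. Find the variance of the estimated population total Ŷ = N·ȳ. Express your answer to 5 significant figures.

1.7290 × 10^7

Var(Ŷ) = N²·Var(ȳ) = N²·(1 − n/N)·s²/n.
f = 8279/49974 = 0.16566615; Var(ȳ) = 0.83433385·68.7/8279 = 0.0069233888.
Var(Ŷ) = 49974² · 0.0069233888 = 1.7290476 × 10^7.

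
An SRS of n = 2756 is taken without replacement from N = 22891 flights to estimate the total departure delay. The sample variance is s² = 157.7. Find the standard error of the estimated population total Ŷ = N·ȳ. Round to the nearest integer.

5136

Var(Ŷ) = N²·Var(ȳ) = N²·(1 − n/N)·s²/n.
f = 2756/22891 = 0.12039666; Var(ȳ) = 0.87960334·157.7/2756 = 0.050331439.
Var(Ŷ) = 22891² · 0.050331439 = 2.6373567 × 10^7.
SE(Ŷ) = √(2.6373567 × 10^7) = 5136.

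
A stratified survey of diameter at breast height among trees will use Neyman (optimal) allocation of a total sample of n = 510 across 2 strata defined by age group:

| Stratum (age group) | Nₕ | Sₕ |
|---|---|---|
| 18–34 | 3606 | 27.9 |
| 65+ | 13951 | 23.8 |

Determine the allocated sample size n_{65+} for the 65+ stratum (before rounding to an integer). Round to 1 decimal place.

Neyman allocation: nₕ = n·NₕSₕ / Σⱼ NⱼSⱼ.
Σ NⱼSⱼ = 3606·27.9 + 13951·23.8 = 432641.2.
n_{65+} = 510·13951·23.8 / 432641.2 = 391.4.

391.4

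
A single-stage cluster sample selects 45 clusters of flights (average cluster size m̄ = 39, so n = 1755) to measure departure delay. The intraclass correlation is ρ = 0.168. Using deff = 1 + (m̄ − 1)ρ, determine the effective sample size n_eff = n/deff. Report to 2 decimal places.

237.68

deff = 1 + (39 − 1)·0.168 = 1 + 6.384 = 7.384.
n_eff = 1755 / 7.384 = 237.68.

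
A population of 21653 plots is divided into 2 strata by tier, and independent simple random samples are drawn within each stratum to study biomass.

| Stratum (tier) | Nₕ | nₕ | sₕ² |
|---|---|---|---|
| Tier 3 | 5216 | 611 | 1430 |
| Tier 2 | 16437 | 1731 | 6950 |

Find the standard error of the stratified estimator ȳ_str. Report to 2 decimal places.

1.48

Var(ȳ_str) = Σₕ Wₕ²(1 − fₕ)sₕ²/nₕ with Wₕ = Nₕ/N, N = 21653.
Tier 3: Wₕ = 0.24089041; term = 0.24089041²·(1 − 0.11713957)·1430/611 = 0.11990185.
Tier 2: Wₕ = 0.75910959; term = 0.75910959²·(1 − 0.10531119)·6950/1731 = 2.0699922.
Sum = 2.1898941.
SE = √(2.1898941) = 1.48.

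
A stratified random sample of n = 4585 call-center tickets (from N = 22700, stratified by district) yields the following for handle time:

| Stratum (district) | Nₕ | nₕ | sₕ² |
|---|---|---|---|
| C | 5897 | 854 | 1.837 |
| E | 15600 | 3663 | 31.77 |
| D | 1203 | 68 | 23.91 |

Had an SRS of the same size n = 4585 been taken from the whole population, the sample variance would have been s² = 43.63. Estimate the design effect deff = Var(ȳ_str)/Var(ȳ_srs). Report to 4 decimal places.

Var(ȳ_str) = Σ Wₕ²(1−fₕ)sₕ²/nₕ with Wₕ = Nₕ/22700:
  C: (5897/22700)²·(1−854/5897)·1.837/854 = 1.2414227 × 10^-4
  E: (15600/22700)²·(1−3663/15600)·31.77/3663 = 0.0031343564
  D: (1203/22700)²·(1−68/1203)·23.91/68 = 9.3170932 × 10^-4
  → Var(ȳ_str) = 0.004190208.
Var(ȳ_srs) = (1 − 4585/22700)·43.63/4585 = 0.007593786.
deff = 0.004190208 / 0.007593786 = 0.5518.

0.5518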